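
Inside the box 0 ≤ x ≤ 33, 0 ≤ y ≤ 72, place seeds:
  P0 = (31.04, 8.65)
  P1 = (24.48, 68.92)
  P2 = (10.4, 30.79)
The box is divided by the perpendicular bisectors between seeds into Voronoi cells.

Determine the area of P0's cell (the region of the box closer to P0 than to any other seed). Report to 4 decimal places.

Area of P0's cell: 520.9350

1. box [0,33]×[0,72]: [(0, 0) (33, 0) (33, 72) (0, 72)]
2. ⊥bis P0·P1 via (27.76,38.785): [(0, 35.7635) (0, 0) (33, 0) (33, 39.3553)]  |A|=1239.4609
3. ⊥bis P0·P2 via (20.72,19.72): [(0, 0.4038) (0, 0) (33, 0) (33, 31.168)]  |A|=520.935
4. canonical 4-gon: [(0, 0.4038) (0, 0) (33, 0) (33, 31.168)]
5. shoelace: 520.935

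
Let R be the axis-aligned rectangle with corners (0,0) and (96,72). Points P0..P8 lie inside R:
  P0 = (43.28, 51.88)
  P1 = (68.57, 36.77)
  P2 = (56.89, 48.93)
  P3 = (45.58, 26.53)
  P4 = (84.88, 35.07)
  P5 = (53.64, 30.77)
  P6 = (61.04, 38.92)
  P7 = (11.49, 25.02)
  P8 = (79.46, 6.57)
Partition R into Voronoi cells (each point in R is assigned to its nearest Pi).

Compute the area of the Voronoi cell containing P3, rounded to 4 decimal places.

1. box [0,96]×[0,72]: [(0, 0) (96, 0) (96, 72) (0, 72)]
2. ⊥bis P3·P0 via (44.43,39.205): [(0, 35.1739) (0, 0) (96, 0) (96, 43.8839)]  |A|=3794.7749
3. ⊥bis P3·P1 via (57.075,31.65): [(53.3495, 40.0143) (0, 35.1739) (0, 0) (71.1723, 0)]  |A|=2362.2064
4. ⊥bis P3·P2 via (51.235,37.73): [(55.2756, 35.6899) (47.7221, 39.5037) (0, 35.1739) (0, 0) (71.1723, 0)]  |A|=2349.5472
5. ⊥bis P3·P4 via (65.23,30.8): [(55.2756, 35.6899) (47.7221, 39.5037) (0, 35.1739) (0, 0) (71.1723, 0)]  |A|=2349.5472
6. ⊥bis P3·P5 via (49.61,28.65): [(44.0745, 39.1727) (0, 35.1739) (0, 0) (64.6815, 0)]  |A|=2042.01
7. ⊥bis P3·P6 via (53.31,32.725): [(44.0745, 39.1727) (0, 35.1739) (0, 0) (64.6815, 0)]  |A|=2042.01
8. ⊥bis P3·P7 via (28.535,25.775): [(44.0745, 39.1727) (28.0061, 37.7149) (29.6767, 0) (64.6815, 0)]  |A|=989.8417
9. ⊥bis P3·P8 via (62.52,16.55): [(59.0625, 10.6813) (44.0745, 39.1727) (28.0061, 37.7149) (29.6767, 0) (52.7698, 0)]  |A|=926.2256
10. canonical 5-gon: [(59.0625, 10.6813) (44.0745, 39.1727) (28.0061, 37.7149) (29.6767, 0) (52.7698, 0)]
11. shoelace: 926.2256

Area of P3's cell: 926.2256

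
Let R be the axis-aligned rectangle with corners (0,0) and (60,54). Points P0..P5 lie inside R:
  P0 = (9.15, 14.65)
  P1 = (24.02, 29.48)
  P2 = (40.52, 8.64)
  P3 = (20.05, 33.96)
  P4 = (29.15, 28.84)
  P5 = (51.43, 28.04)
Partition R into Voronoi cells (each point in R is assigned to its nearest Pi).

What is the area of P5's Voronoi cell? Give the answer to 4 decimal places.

1. box [0,60]×[0,54]: [(0, 0) (60, 0) (60, 54) (0, 54)]
2. ⊥bis P5·P0 via (30.29,21.345): [(37.0499, 0) (60, 0) (60, 54) (19.9482, 54)]  |A|=1701.0501
3. ⊥bis P5·P1 via (37.725,28.76): [(36.333, 2.2637) (37.0499, 0) (60, 0) (60, 54) (39.051, 54)]  |A|=1206.8969
4. ⊥bis P5·P2 via (45.975,18.34): [(37.43, 23.1454) (60, 10.4527) (60, 54) (39.051, 54)]  |A|=814.6161
5. ⊥bis P5·P3 via (35.74,31): [(38.6542, 46.4473) (37.43, 23.1454) (60, 10.4527) (60, 54) (40.0791, 54)]  |A|=810.7337
6. ⊥bis P5·P4 via (40.29,28.44): [(40.047, 21.6737) (60, 10.4527) (60, 54) (41.2078, 54)]  |A|=738.1897
7. canonical 4-gon: [(40.047, 21.6737) (60, 10.4527) (60, 54) (41.2078, 54)]
8. shoelace: 738.1897

Area of P5's cell: 738.1897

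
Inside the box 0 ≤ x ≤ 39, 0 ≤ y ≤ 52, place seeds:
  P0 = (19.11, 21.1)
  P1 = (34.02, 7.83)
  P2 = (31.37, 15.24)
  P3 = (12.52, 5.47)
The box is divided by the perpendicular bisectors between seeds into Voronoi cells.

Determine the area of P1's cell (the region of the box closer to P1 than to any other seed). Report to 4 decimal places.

1. box [0,39]×[0,52]: [(0, 0) (39, 0) (39, 52) (0, 52)]
2. ⊥bis P1·P0 via (26.565,14.465): [(13.6911, 0) (39, 0) (39, 28.4368)]  |A|=359.8528
3. ⊥bis P1·P2 via (32.695,11.535): [(19.8777, 6.9512) (13.6911, 0) (39, 0) (39, 13.7898)]  |A|=219.8106
4. ⊥bis P1·P3 via (23.27,6.65): [(23.11, 8.1072) (24, 0) (39, 0) (39, 13.7898)]  |A|=170.3639
5. canonical 4-gon: [(23.11, 8.1072) (24, 0) (39, 0) (39, 13.7898)]
6. shoelace: 170.3639

Area of P1's cell: 170.3639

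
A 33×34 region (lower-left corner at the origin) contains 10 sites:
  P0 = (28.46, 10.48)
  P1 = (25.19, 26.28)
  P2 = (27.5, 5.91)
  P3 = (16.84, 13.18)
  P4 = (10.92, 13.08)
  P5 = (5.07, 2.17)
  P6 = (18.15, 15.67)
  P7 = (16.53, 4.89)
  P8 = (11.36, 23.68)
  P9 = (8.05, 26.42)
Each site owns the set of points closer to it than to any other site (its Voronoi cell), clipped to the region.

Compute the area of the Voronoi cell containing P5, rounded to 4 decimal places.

Area of P5's cell: 97.9436

1. box [0,33]×[0,34]: [(0, 0) (33, 0) (33, 34) (0, 34)]
2. ⊥bis P5·P0 via (16.765,6.325): [(0, 0) (19.0121, 0) (6.9326, 34) (0, 34)]  |A|=441.0611
3. ⊥bis P5·P1 via (15.13,14.225): [(0, 26.8511) (0, 0) (19.0121, 0) (13.4645, 15.6149)]  |A|=329.2045
4. ⊥bis P5·P2 via (16.285,4.04): [(0, 26.8511) (0, 0) (16.9586, 0) (15.1425, 10.8917) (13.4645, 15.6149)]  |A|=318.0214
5. ⊥bis P5·P3 via (10.955,7.675): [(0, 19.3862) (0, 0) (16.9586, 0) (16.7036, 1.5296)]  |A|=174.8795
6. ⊥bis P5·P4 via (7.995,7.625): [(14.0276, 4.3903) (0, 11.912) (0, 0) (16.9586, 0) (16.7036, 1.5296)]  |A|=122.4566
7. ⊥bis P5·P6 via (11.61,8.92): [(14.0276, 4.3903) (0, 11.912) (0, 0) (16.9586, 0) (16.7036, 1.5296)]  |A|=122.4566
8. ⊥bis P5·P7 via (10.8,3.53): [(10.0954, 6.4988) (0, 11.912) (0, 0) (11.6378, 0)]  |A|=97.9436
9. ⊥bis P5·P8 via (8.215,12.925): [(10.0954, 6.4988) (0, 11.912) (0, 0) (11.6378, 0)]  |A|=97.9436
10. ⊥bis P5·P9 via (6.56,14.295): [(10.0954, 6.4988) (0, 11.912) (0, 0) (11.6378, 0)]  |A|=97.9436
11. canonical 4-gon: [(10.0954, 6.4988) (0, 11.912) (0, 0) (11.6378, 0)]
12. shoelace: 97.9436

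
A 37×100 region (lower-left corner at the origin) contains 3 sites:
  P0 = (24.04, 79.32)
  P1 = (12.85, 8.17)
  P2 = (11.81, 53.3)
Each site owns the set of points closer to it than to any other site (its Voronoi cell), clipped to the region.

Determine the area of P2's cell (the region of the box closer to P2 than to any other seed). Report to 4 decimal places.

1. box [0,37]×[0,100]: [(0, 0) (37, 0) (37, 100) (0, 100)]
2. ⊥bis P2·P0 via (17.925,66.31): [(0, 74.7352) (0, 0) (37, 0) (37, 57.3443)]  |A|=2443.4703
3. ⊥bis P2·P1 via (12.33,30.735): [(0, 74.7352) (0, 30.4509) (37, 31.3035) (37, 57.3443)]  |A|=1301.0144
4. canonical 4-gon: [(0, 74.7352) (0, 30.4509) (37, 31.3035) (37, 57.3443)]
5. shoelace: 1301.0144

Area of P2's cell: 1301.0144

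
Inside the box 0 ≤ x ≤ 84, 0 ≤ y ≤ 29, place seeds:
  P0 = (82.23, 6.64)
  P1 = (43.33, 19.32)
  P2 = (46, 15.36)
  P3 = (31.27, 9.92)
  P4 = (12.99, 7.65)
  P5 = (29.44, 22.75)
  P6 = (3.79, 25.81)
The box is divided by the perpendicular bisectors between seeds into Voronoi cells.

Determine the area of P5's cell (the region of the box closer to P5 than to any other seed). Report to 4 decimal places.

Area of P5's cell: 252.9263

1. box [0,84]×[0,29]: [(0, 0) (84, 0) (84, 29) (0, 29)]
2. ⊥bis P5·P0 via (55.835,14.695): [(0, 0) (51.3505, 0) (60.2005, 29) (0, 29)]  |A|=1617.4893
3. ⊥bis P5·P1 via (36.385,21.035): [(0, 0) (31.1906, 0) (38.3519, 29) (0, 29)]  |A|=1008.3661
4. ⊥bis P5·P2 via (37.72,19.055): [(0, 0) (29.2166, 0) (33.6363, 9.904) (38.3519, 29) (0, 29)]  |A|=998.5908
5. ⊥bis P5·P3 via (30.355,16.335): [(0, 12.0053) (35.4022, 17.0549) (38.3519, 29) (0, 29)]  |A|=529.8825
6. ⊥bis P5·P4 via (21.215,15.2): [(21.3519, 15.0508) (35.4022, 17.0549) (38.3519, 29) (8.5475, 29)]  |A|=288.8328
7. ⊥bis P5·P6 via (16.615,24.28): [(16.1854, 20.6792) (21.3519, 15.0508) (35.4022, 17.0549) (38.3519, 29) (17.1781, 29)]  |A|=252.9263
8. canonical 5-gon: [(16.1854, 20.6792) (21.3519, 15.0508) (35.4022, 17.0549) (38.3519, 29) (17.1781, 29)]
9. shoelace: 252.9263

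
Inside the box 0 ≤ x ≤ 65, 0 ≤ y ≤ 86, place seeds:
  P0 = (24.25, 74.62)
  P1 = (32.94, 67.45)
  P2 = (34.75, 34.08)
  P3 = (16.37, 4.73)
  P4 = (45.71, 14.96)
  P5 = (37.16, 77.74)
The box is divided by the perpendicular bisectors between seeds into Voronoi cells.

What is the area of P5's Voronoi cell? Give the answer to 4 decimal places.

Area of P5's cell: 651.0032

1. box [0,65]×[0,86]: [(0, 0) (65, 0) (65, 86) (0, 86)]
2. ⊥bis P5·P0 via (30.705,76.18): [(49.1157, 0) (65, 0) (65, 86) (28.3318, 86)]  |A|=2259.7606
3. ⊥bis P5·P1 via (35.05,72.595): [(31.1887, 74.1785) (65, 60.3123) (65, 86) (28.3318, 86)]  |A|=651.0032
4. ⊥bis P5·P2 via (35.955,55.91): [(31.1887, 74.1785) (65, 60.3123) (65, 86) (28.3318, 86)]  |A|=651.0032
5. ⊥bis P5·P3 via (26.765,41.235): [(31.1887, 74.1785) (65, 60.3123) (65, 86) (28.3318, 86)]  |A|=651.0032
6. ⊥bis P5·P4 via (41.435,46.35): [(31.1887, 74.1785) (65, 60.3123) (65, 86) (28.3318, 86)]  |A|=651.0032
7. canonical 4-gon: [(31.1887, 74.1785) (65, 60.3123) (65, 86) (28.3318, 86)]
8. shoelace: 651.0032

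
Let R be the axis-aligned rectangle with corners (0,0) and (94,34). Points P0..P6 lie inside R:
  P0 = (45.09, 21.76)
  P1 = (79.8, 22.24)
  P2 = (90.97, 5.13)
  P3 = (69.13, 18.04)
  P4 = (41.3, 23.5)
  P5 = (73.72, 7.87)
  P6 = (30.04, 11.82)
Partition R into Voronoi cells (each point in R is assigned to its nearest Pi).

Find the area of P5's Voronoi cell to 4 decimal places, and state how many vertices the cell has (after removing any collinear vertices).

1. box [0,94]×[0,34]: [(0, 0) (94, 0) (94, 34) (0, 34)]
2. ⊥bis P5·P0 via (59.405,14.815): [(52.2174, 0) (94, 0) (94, 34) (68.7127, 34)]  |A|=1140.1878
3. ⊥bis P5·P1 via (76.76,15.055): [(62.4574, 21.1065) (52.2174, 0) (94, 0) (94, 7.7607)]  |A|=563.3384
4. ⊥bis P5·P2 via (82.345,6.5): [(83.2666, 12.302) (62.4574, 21.1065) (52.2174, 0) (81.3125, 0)]  |A|=443.6483
5. ⊥bis P5·P3 via (71.425,12.955): [(83.2666, 12.302) (76.408, 15.2039) (54.8798, 5.4877) (52.2174, 0) (81.3125, 0)]  |A|=312.339
6. ⊥bis P5·P4 via (57.51,15.685): [(83.2666, 12.302) (76.408, 15.2039) (54.8798, 5.4877) (52.2174, 0) (81.3125, 0)]  |A|=312.339
7. ⊥bis P5·P6 via (51.88,9.845): [(83.2666, 12.302) (76.408, 15.2039) (54.8798, 5.4877) (52.2174, 0) (81.3125, 0)]  |A|=312.339
8. canonical 5-gon: [(83.2666, 12.302) (76.408, 15.2039) (54.8798, 5.4877) (52.2174, 0) (81.3125, 0)]
9. shoelace: 312.339

Area of P5's cell: 312.3390 (5 vertices)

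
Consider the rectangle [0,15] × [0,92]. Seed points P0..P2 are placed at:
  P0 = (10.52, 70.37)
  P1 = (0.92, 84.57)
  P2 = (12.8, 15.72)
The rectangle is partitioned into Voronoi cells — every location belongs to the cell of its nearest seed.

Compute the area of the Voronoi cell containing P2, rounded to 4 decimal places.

Area of P2's cell: 643.0717

1. box [0,15]×[0,92]: [(0, 0) (15, 0) (15, 92) (0, 92)]
2. ⊥bis P2·P0 via (11.66,43.045): [(0, 42.5585) (0, 0) (15, 0) (15, 43.1843)]  |A|=643.0717
3. ⊥bis P2·P1 via (6.86,50.145): [(0, 42.5585) (0, 0) (15, 0) (15, 43.1843)]  |A|=643.0717
4. canonical 4-gon: [(0, 42.5585) (0, 0) (15, 0) (15, 43.1843)]
5. shoelace: 643.0717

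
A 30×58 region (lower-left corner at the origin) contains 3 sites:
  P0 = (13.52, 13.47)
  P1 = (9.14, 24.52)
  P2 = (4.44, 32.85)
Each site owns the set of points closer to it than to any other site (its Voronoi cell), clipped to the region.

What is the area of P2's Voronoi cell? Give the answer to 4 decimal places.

Area of P2's cell: 740.4812

1. box [0,30]×[0,58]: [(0, 0) (30, 0) (30, 58) (0, 58)]
2. ⊥bis P2·P0 via (8.98,23.16): [(0, 18.9527) (30, 33.0084) (30, 58) (0, 58)]  |A|=960.5845
3. ⊥bis P2·P1 via (6.79,28.685): [(0, 24.8539) (30, 41.7807) (30, 58) (0, 58)]  |A|=740.4812
4. canonical 4-gon: [(0, 24.8539) (30, 41.7807) (30, 58) (0, 58)]
5. shoelace: 740.4812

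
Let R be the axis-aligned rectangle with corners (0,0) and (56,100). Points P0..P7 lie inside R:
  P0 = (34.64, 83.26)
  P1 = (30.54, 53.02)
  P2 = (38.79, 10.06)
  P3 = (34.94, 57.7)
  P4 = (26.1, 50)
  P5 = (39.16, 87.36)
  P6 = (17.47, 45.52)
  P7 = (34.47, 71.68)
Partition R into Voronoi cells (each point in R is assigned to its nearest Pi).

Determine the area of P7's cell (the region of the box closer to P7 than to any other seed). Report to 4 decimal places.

1. box [0,56]×[0,100]: [(0, 0) (56, 0) (56, 100) (0, 100)]
2. ⊥bis P7·P0 via (34.555,77.47): [(0, 77.9773) (0, 0) (56, 0) (56, 77.1552)]  |A|=4343.7089
3. ⊥bis P7·P1 via (32.505,62.35): [(0, 77.9773) (0, 69.1959) (56, 57.4017) (56, 77.1552)]  |A|=798.976
4. ⊥bis P7·P2 via (36.63,40.87): [(0, 77.9773) (0, 69.1959) (56, 57.4017) (56, 77.1552)]  |A|=798.976
5. ⊥bis P7·P3 via (34.705,64.69): [(0, 77.9773) (0, 69.1959) (23.2267, 64.3041) (56, 65.4059) (56, 77.1552)]  |A|=667.8136
6. ⊥bis P7·P4 via (30.285,60.84): [(0, 77.9773) (0, 72.5321) (19.0143, 65.1913) (23.2267, 64.3041) (56, 65.4059) (56, 77.1552)]  |A|=636.0956
7. ⊥bis P7·P5 via (36.815,79.52): [(44.1391, 77.3293) (0, 77.9773) (0, 72.5321) (19.0143, 65.1913) (23.2267, 64.3041) (56, 65.4059) (56, 73.7816)]  |A|=616.089
8. ⊥bis P7·P6 via (25.97,58.6): [(44.1391, 77.3293) (0, 77.9773) (0, 75.4765) (11.1624, 68.2226) (19.0143, 65.1913) (23.2267, 64.3041) (56, 65.4059) (56, 73.7816)]  |A|=599.6557
9. canonical 8-gon: [(44.1391, 77.3293) (0, 77.9773) (0, 75.4765) (11.1624, 68.2226) (19.0143, 65.1913) (23.2267, 64.3041) (56, 65.4059) (56, 73.7816)]
10. shoelace: 599.6557

Area of P7's cell: 599.6557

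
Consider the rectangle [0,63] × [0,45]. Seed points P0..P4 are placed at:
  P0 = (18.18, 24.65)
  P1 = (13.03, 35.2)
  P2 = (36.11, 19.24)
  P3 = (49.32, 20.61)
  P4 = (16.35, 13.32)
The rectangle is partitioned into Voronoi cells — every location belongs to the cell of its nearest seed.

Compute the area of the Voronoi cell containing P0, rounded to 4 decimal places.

1. box [0,63]×[0,45]: [(0, 0) (63, 0) (63, 45) (0, 45)]
2. ⊥bis P0·P1 via (15.605,29.925): [(0, 22.3074) (0, 0) (63, 0) (63, 45) (46.4868, 45)]  |A|=2307.5467
3. ⊥bis P0·P2 via (27.145,21.945): [(31.962, 37.9097) (0, 22.3074) (0, 0) (20.5236, 0)]  |A|=745.5156
4. ⊥bis P0·P3 via (33.75,22.63): [(31.962, 37.9097) (0, 22.3074) (0, 0) (20.5236, 0)]  |A|=745.5156
5. ⊥bis P0·P4 via (17.265,18.985): [(25.8343, 17.6009) (31.962, 37.9097) (0, 22.3074) (0, 21.7736)]  |A|=283.6464
6. canonical 4-gon: [(25.8343, 17.6009) (31.962, 37.9097) (0, 22.3074) (0, 21.7736)]
7. shoelace: 283.6464

Area of P0's cell: 283.6464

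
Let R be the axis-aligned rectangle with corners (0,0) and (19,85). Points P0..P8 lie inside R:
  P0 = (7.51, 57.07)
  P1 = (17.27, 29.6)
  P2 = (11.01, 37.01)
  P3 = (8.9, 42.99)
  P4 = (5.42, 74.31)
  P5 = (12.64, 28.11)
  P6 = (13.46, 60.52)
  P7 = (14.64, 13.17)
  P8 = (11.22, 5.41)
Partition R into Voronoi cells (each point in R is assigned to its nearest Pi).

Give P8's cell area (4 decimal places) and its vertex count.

1. box [0,19]×[0,85]: [(0, 0) (19, 0) (19, 85) (0, 85)]
2. ⊥bis P8·P0 via (9.365,31.24): [(0, 30.5674) (0, 0) (19, 0) (19, 31.9319)]  |A|=593.7442
3. ⊥bis P8·P1 via (14.245,17.505): [(0, 21.0677) (0, 0) (19, 0) (19, 16.3158)]  |A|=355.1431
4. ⊥bis P8·P2 via (11.115,21.21): [(0, 21.0677) (0, 0) (19, 0) (19, 16.3158)]  |A|=355.1431
5. ⊥bis P8·P3 via (10.06,24.2): [(0, 21.0677) (0, 0) (19, 0) (19, 16.3158)]  |A|=355.1431
6. ⊥bis P8·P4 via (8.32,39.86): [(0, 21.0677) (0, 0) (19, 0) (19, 16.3158)]  |A|=355.1431
7. ⊥bis P8·P5 via (11.93,16.76): [(18.9895, 16.3184) (0, 17.5063) (0, 0) (19, 0) (19, 16.3158)]  |A|=321.3282
8. ⊥bis P8·P6 via (12.34,32.965): [(18.9895, 16.3184) (0, 17.5063) (0, 0) (19, 0) (19, 16.3158)]  |A|=321.3282
9. ⊥bis P8·P7 via (12.93,9.29): [(0, 14.9885) (0, 0) (19, 0) (19, 6.6148)]  |A|=205.2318
10. canonical 4-gon: [(0, 14.9885) (0, 0) (19, 0) (19, 6.6148)]
11. shoelace: 205.2318

Area of P8's cell: 205.2318 (4 vertices)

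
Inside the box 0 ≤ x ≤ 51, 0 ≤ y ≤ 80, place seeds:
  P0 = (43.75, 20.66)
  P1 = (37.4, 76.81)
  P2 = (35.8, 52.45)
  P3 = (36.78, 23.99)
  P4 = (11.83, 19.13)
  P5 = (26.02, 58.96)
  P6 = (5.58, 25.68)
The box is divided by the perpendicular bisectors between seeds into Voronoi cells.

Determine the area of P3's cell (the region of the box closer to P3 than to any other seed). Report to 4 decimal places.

Area of P3's cell: 530.3840

1. box [0,51]×[0,80]: [(0, 0) (51, 0) (51, 80) (0, 80)]
2. ⊥bis P3·P0 via (40.265,22.325): [(0, 0) (29.599, 0) (51, 44.7944) (51, 80) (0, 80)]  |A|=3600.6773
3. ⊥bis P3·P1 via (37.09,50.4): [(0, 50.8354) (0, 0) (29.599, 0) (51, 44.7944) (51, 50.2367)]  |A|=2098.0155
4. ⊥bis P3·P2 via (36.29,38.22): [(0, 36.9704) (0, 0) (29.599, 0) (48.0525, 38.625)]  |A|=1459.8908
5. ⊥bis P3·P4 via (24.305,21.56): [(21.1613, 37.6991) (28.5047, 0) (29.599, 0) (48.0525, 38.625)]  |A|=531.4211
6. ⊥bis P3·P5 via (31.4,41.475): [(21.1613, 37.6991) (28.5047, 0) (29.599, 0) (48.0525, 38.625)]  |A|=531.4211
7. ⊥bis P3·P6 via (21.18,24.835): [(21.8781, 37.7237) (21.7211, 34.825) (28.5047, 0) (29.599, 0) (48.0525, 38.625)]  |A|=530.384
8. canonical 5-gon: [(21.8781, 37.7237) (21.7211, 34.825) (28.5047, 0) (29.599, 0) (48.0525, 38.625)]
9. shoelace: 530.384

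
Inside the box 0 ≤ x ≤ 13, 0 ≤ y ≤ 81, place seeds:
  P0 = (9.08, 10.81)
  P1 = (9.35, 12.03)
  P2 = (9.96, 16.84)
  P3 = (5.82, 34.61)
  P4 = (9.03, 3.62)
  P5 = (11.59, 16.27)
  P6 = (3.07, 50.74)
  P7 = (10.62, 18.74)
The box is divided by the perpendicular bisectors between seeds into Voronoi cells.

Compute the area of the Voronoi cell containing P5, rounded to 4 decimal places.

Area of P5's cell: 10.6503

1. box [0,13]×[0,81]: [(0, 0) (13, 0) (13, 81) (0, 81)]
2. ⊥bis P5·P0 via (10.335,13.54): [(0, 18.2911) (13, 12.3149) (13, 81) (0, 81)]  |A|=854.0613
3. ⊥bis P5·P1 via (10.47,14.15): [(0, 19.6813) (13, 12.8134) (13, 81) (0, 81)]  |A|=841.7843
4. ⊥bis P5·P2 via (10.775,16.555): [(10.0176, 14.389) (13, 12.8134) (13, 22.9177)]  |A|=15.0677
5. ⊥bis P5·P3 via (8.705,25.44): [(10.0176, 14.389) (13, 12.8134) (13, 22.9177)]  |A|=15.0677
6. ⊥bis P5·P4 via (10.31,9.945): [(10.0176, 14.389) (13, 12.8134) (13, 22.9177)]  |A|=15.0677
7. ⊥bis P5·P6 via (7.33,33.505): [(10.0176, 14.389) (13, 12.8134) (13, 22.9177)]  |A|=15.0677
8. ⊥bis P5·P7 via (11.105,17.505): [(11.1076, 17.506) (10.0176, 14.389) (13, 12.8134) (13, 18.2492)]  |A|=10.6503
9. canonical 4-gon: [(11.1076, 17.506) (10.0176, 14.389) (13, 12.8134) (13, 18.2492)]
10. shoelace: 10.6503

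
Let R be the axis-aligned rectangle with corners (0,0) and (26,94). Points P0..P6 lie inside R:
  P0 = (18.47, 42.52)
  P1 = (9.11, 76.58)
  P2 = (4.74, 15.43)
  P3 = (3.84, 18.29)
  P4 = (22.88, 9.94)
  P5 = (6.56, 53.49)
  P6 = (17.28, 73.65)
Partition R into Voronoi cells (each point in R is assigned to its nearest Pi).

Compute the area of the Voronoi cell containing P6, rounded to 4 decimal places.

Area of P6's cell: 395.7887

1. box [0,26]×[0,94]: [(0, 0) (26, 0) (26, 94) (0, 94)]
2. ⊥bis P6·P0 via (17.875,58.085): [(0, 57.4017) (26, 58.3956) (26, 94) (0, 94)]  |A|=938.6352
3. ⊥bis P6·P1 via (13.195,75.115): [(6.9376, 57.6669) (26, 58.3956) (26, 94) (19.9677, 94)]  |A|=448.9386
4. ⊥bis P6·P2 via (11.01,44.54): [(6.9376, 57.6669) (26, 58.3956) (26, 94) (19.9677, 94)]  |A|=448.9386
5. ⊥bis P6·P3 via (10.56,45.97): [(6.9376, 57.6669) (26, 58.3956) (26, 94) (19.9677, 94)]  |A|=448.9386
6. ⊥bis P6·P4 via (20.08,41.795): [(6.9376, 57.6669) (26, 58.3956) (26, 94) (19.9677, 94)]  |A|=448.9386
7. ⊥bis P6·P5 via (11.92,63.57): [(9.5135, 64.8496) (21.9427, 58.2405) (26, 58.3956) (26, 94) (19.9677, 94)]  |A|=395.7887
8. canonical 5-gon: [(9.5135, 64.8496) (21.9427, 58.2405) (26, 58.3956) (26, 94) (19.9677, 94)]
9. shoelace: 395.7887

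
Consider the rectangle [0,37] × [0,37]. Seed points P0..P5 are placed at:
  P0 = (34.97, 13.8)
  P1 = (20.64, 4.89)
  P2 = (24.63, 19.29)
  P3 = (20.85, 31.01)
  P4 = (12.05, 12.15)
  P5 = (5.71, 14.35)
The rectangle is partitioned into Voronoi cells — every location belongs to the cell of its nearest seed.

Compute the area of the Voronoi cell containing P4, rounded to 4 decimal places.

Area of P4's cell: 170.5142

1. box [0,37]×[0,37]: [(0, 0) (37, 0) (37, 37) (0, 37)]
2. ⊥bis P4·P0 via (23.51,12.975): [(0, 0) (24.4441, 0) (21.7805, 37) (0, 37)]  |A|=855.1535
3. ⊥bis P4·P1 via (16.345,8.52): [(0, 0) (9.1442, 0) (23.2431, 16.6819) (21.7805, 37) (0, 37)]  |A|=727.5382
4. ⊥bis P4·P2 via (18.34,15.72): [(0, 0) (9.1442, 0) (19.9832, 12.8248) (6.2622, 37) (0, 37)]  |A|=504.0205
5. ⊥bis P4·P3 via (16.45,21.58): [(0, 29.2555) (0, 0) (9.1442, 0) (19.9832, 12.8248) (14.4968, 22.4914)]  |A|=402.4576
6. ⊥bis P4·P5 via (8.88,13.25): [(12.4226, 23.4592) (4.2822, 0) (9.1442, 0) (19.9832, 12.8248) (14.4968, 22.4914)]  |A|=170.5142
7. canonical 5-gon: [(12.4226, 23.4592) (4.2822, 0) (9.1442, 0) (19.9832, 12.8248) (14.4968, 22.4914)]
8. shoelace: 170.5142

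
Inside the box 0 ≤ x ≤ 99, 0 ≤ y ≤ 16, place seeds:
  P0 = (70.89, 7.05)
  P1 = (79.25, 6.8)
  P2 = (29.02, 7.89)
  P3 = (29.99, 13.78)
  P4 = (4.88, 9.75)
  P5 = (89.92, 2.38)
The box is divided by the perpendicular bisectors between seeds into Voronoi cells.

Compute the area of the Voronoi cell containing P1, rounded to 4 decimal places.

Area of P1's cell: 174.3269

1. box [0,99]×[0,16]: [(0, 0) (99, 0) (99, 16) (0, 16)]
2. ⊥bis P1·P0 via (75.07,6.925): [(74.8629, 0) (99, 0) (99, 16) (75.3414, 16)]  |A|=382.3656
3. ⊥bis P1·P2 via (54.135,7.345): [(74.8629, 0) (99, 0) (99, 16) (75.3414, 16)]  |A|=382.3656
4. ⊥bis P1·P3 via (54.62,10.29): [(74.8629, 0) (99, 0) (99, 16) (75.3414, 16)]  |A|=382.3656
5. ⊥bis P1·P4 via (42.065,8.275): [(74.8629, 0) (99, 0) (99, 16) (75.3414, 16)]  |A|=382.3656
6. ⊥bis P1·P5 via (84.585,4.59): [(74.8629, 0) (82.6836, 0) (89.3115, 16) (75.3414, 16)]  |A|=174.3269
7. canonical 4-gon: [(74.8629, 0) (82.6836, 0) (89.3115, 16) (75.3414, 16)]
8. shoelace: 174.3269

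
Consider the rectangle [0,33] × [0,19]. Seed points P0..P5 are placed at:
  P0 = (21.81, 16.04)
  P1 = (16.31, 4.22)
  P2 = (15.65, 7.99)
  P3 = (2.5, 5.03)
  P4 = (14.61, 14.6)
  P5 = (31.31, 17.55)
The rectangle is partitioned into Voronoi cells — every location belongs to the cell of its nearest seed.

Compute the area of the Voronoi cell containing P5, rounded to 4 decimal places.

1. box [0,33]×[0,19]: [(0, 0) (33, 0) (33, 19) (0, 19)]
2. ⊥bis P5·P0 via (26.56,16.795): [(29.2295, 0) (33, 0) (33, 19) (26.2095, 19)]  |A|=100.3291
3. ⊥bis P5·P1 via (23.81,10.885): [(28.303, 5.8291) (33, 0.5437) (33, 19) (26.2095, 19)]  |A|=88.063
4. ⊥bis P5·P2 via (23.48,12.77): [(28.303, 5.8291) (33, 0.5437) (33, 19) (26.2095, 19)]  |A|=88.063
5. ⊥bis P5·P3 via (16.905,11.29): [(28.303, 5.8291) (33, 0.5437) (33, 19) (26.2095, 19)]  |A|=88.063
6. ⊥bis P5·P4 via (22.96,16.075): [(28.303, 5.8291) (33, 0.5437) (33, 19) (26.2095, 19)]  |A|=88.063
7. canonical 4-gon: [(28.303, 5.8291) (33, 0.5437) (33, 19) (26.2095, 19)]
8. shoelace: 88.063

Area of P5's cell: 88.0630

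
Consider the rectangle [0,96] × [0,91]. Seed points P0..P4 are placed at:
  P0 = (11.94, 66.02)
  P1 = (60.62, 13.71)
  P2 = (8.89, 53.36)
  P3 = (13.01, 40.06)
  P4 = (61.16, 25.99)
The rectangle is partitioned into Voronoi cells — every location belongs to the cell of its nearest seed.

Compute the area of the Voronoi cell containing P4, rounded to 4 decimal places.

Area of P4's cell: 3385.8776

1. box [0,96]×[0,91]: [(0, 0) (96, 0) (96, 91) (0, 91)]
2. ⊥bis P4·P0 via (36.55,46.005): [(0, 1.0639) (0, 0) (96, 0) (96, 91) (73.1439, 91)]  |A|=5446.8643
3. ⊥bis P4·P1 via (60.89,19.85): [(16.8534, 21.7865) (96, 18.3061) (96, 91) (73.1439, 91)]  |A|=3667.7166
4. ⊥bis P4·P2 via (35.025,39.675): [(41.5746, 52.1831) (25.4599, 21.408) (96, 18.3061) (96, 91) (73.1439, 91)]  |A|=3532.2336
5. ⊥bis P4·P3 via (37.085,33.025): [(43.3049, 54.3107) (33.586, 21.0507) (96, 18.3061) (96, 91) (73.1439, 91)]  |A|=3385.8776
6. canonical 5-gon: [(43.3049, 54.3107) (33.586, 21.0507) (96, 18.3061) (96, 91) (73.1439, 91)]
7. shoelace: 3385.8776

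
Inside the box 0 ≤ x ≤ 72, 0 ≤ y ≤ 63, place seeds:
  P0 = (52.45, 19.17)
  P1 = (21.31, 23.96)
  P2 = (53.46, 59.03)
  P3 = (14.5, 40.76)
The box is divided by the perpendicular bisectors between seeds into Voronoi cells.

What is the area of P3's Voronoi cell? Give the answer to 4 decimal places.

1. box [0,72]×[0,63]: [(0, 0) (72, 0) (72, 63) (0, 63)]
2. ⊥bis P3·P0 via (33.475,29.965): [(0, 0) (16.4277, 0) (52.2688, 63) (0, 63)]  |A|=2163.9411
3. ⊥bis P3·P1 via (17.905,32.36): [(0, 25.1021) (39.9127, 41.281) (52.2688, 63) (0, 63)]  |A|=1323.9184
4. ⊥bis P3·P2 via (33.98,49.895): [(0, 25.1021) (38.3219, 40.6361) (27.8345, 63) (0, 63)]  |A|=1037.4034
5. canonical 4-gon: [(0, 25.1021) (38.3219, 40.6361) (27.8345, 63) (0, 63)]
6. shoelace: 1037.4034

Area of P3's cell: 1037.4034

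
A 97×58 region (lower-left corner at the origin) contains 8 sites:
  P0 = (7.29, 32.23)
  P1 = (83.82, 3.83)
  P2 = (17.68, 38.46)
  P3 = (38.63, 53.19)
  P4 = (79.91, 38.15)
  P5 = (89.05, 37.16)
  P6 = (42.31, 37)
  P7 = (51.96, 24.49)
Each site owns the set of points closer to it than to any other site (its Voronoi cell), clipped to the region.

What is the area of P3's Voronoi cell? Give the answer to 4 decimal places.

1. box [0,97]×[0,58]: [(0, 0) (97, 0) (97, 58) (0, 58)]
2. ⊥bis P3·P0 via (22.96,42.71): [(51.5242, 0) (97, 0) (97, 58) (12.7341, 58)]  |A|=3762.5085
3. ⊥bis P3·P1 via (61.225,28.51): [(43.382, 12.1744) (93.4363, 58) (12.7341, 58)]  |A|=1849.1107
4. ⊥bis P3·P2 via (28.155,45.825): [(48.5124, 16.8714) (93.4363, 58) (19.5947, 58)]  |A|=1518.5008
5. ⊥bis P3·P4 via (59.27,45.67): [(48.5124, 16.8714) (48.9102, 17.2355) (63.7623, 58) (19.5947, 58)]  |A|=913.6798
6. ⊥bis P3·P5 via (63.84,45.175): [(48.5124, 16.8714) (48.9102, 17.2355) (63.7623, 58) (19.5947, 58)]  |A|=913.6798
7. ⊥bis P3·P6 via (40.47,45.095): [(30.2945, 42.7821) (60.7391, 49.7022) (63.7623, 58) (19.5947, 58)]  |A|=451.9206
8. ⊥bis P3·P7 via (45.295,38.84): [(30.2945, 42.7821) (60.7391, 49.7022) (63.7623, 58) (19.5947, 58)]  |A|=451.9206
9. canonical 4-gon: [(30.2945, 42.7821) (60.7391, 49.7022) (63.7623, 58) (19.5947, 58)]
10. shoelace: 451.9206

Area of P3's cell: 451.9206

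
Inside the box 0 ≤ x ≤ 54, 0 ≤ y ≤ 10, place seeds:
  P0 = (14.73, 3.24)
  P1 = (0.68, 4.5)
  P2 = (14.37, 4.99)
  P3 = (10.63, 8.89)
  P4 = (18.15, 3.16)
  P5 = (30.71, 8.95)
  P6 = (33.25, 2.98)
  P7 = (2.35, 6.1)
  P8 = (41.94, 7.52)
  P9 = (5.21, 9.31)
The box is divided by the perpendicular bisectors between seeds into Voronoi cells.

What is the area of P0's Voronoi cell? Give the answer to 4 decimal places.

Area of P0's cell: 31.1888

1. box [0,54]×[0,10]: [(0, 0) (54, 0) (54, 10) (0, 10)]
2. ⊥bis P0·P1 via (7.705,3.87): [(7.3579, 0) (54, 0) (54, 10) (8.2547, 10)]  |A|=461.9366
3. ⊥bis P0·P2 via (14.55,4.115): [(7.5987, 2.685) (7.3579, 0) (54, 0) (54, 10) (43.1576, 10)]  |A|=334.2797
4. ⊥bis P0·P3 via (12.68,6.065): [(8.1898, 2.8066) (7.5693, 2.3563) (7.3579, 0) (54, 0) (54, 10) (43.1576, 10)]  |A|=334.1843
5. ⊥bis P0·P4 via (16.44,3.2): [(16.4706, 4.5101) (8.1898, 2.8066) (7.5693, 2.3563) (7.3579, 0) (16.3651, 0)]  |A|=31.9073
6. ⊥bis P0·P5 via (22.72,6.095): [(16.4706, 4.5101) (8.1898, 2.8066) (7.5693, 2.3563) (7.3579, 0) (16.3651, 0)]  |A|=31.9073
7. ⊥bis P0·P6 via (23.99,3.11): [(16.4706, 4.5101) (8.1898, 2.8066) (7.5693, 2.3563) (7.3579, 0) (16.3651, 0)]  |A|=31.9073
8. ⊥bis P0·P7 via (8.54,4.67): [(16.4706, 4.5101) (8.1898, 2.8066) (8.0934, 2.7366) (7.4611, 0) (16.3651, 0)]  |A|=31.1888
9. ⊥bis P0·P8 via (28.335,5.38): [(16.4706, 4.5101) (8.1898, 2.8066) (8.0934, 2.7366) (7.4611, 0) (16.3651, 0)]  |A|=31.1888
10. ⊥bis P0·P9 via (9.97,6.275): [(16.4706, 4.5101) (8.1898, 2.8066) (8.0934, 2.7366) (7.4611, 0) (16.3651, 0)]  |A|=31.1888
11. canonical 5-gon: [(16.4706, 4.5101) (8.1898, 2.8066) (8.0934, 2.7366) (7.4611, 0) (16.3651, 0)]
12. shoelace: 31.1888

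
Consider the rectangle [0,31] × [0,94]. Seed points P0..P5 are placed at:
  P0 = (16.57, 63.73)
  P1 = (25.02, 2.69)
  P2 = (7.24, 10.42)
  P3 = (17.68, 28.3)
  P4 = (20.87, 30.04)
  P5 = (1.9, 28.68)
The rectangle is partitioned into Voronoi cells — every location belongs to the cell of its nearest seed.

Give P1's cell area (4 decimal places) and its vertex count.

1. box [0,31]×[0,94]: [(0, 0) (31, 0) (31, 94) (0, 94)]
2. ⊥bis P1·P0 via (20.795,33.21): [(0, 30.3313) (0, 0) (31, 0) (31, 34.6227)]  |A|=1006.7868
3. ⊥bis P1·P2 via (16.13,6.555): [(28.1619, 34.2298) (13.2802, 0) (31, 0) (31, 34.6227)]  |A|=352.4056
4. ⊥bis P1·P3 via (21.35,15.495): [(19.827, 15.0585) (13.2802, 0) (31, 0) (31, 18.2608)]  |A|=235.4311
5. ⊥bis P1·P4 via (22.945,16.365): [(26.0062, 16.8295) (19.827, 15.0585) (13.2802, 0) (31, 0) (31, 17.5872)]  |A|=233.7494
6. ⊥bis P1·P5 via (13.46,15.685): [(26.0062, 16.8295) (19.827, 15.0585) (13.2802, 0) (31, 0) (31, 17.5872)]  |A|=233.7494
7. canonical 5-gon: [(26.0062, 16.8295) (19.827, 15.0585) (13.2802, 0) (31, 0) (31, 17.5872)]
8. shoelace: 233.7494

Area of P1's cell: 233.7494 (5 vertices)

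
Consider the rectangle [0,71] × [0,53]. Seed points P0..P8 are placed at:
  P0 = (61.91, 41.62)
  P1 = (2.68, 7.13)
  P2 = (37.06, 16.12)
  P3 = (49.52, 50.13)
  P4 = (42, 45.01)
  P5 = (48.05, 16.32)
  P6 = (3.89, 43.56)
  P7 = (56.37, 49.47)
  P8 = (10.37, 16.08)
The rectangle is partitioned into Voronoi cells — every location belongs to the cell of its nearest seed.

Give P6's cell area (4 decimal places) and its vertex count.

1. box [0,71]×[0,53]: [(0, 0) (71, 0) (71, 53) (0, 53)]
2. ⊥bis P6·P0 via (32.9,42.59): [(0, 0) (31.4759, 0) (33.2481, 53) (0, 53)]  |A|=1715.1861
3. ⊥bis P6·P1 via (3.285,25.345): [(0, 25.4541) (32.2912, 24.3816) (33.2481, 53) (0, 53)]  |A|=920.4983
4. ⊥bis P6·P2 via (20.475,29.84): [(0, 25.4541) (16.3962, 24.9095) (32.9791, 44.9552) (33.2481, 53) (0, 53)]  |A|=756.8087
5. ⊥bis P6·P3 via (26.705,46.845): [(0, 25.4541) (16.3962, 24.9095) (27.8669, 38.7755) (25.8188, 53) (0, 53)]  |A|=684.2373
6. ⊥bis P6·P4 via (22.945,44.285): [(0, 25.4541) (16.3962, 24.9095) (23.3618, 33.3297) (22.6134, 53) (0, 53)]  |A|=615.094
7. ⊥bis P6·P5 via (25.97,29.94): [(0, 25.4541) (16.3962, 24.9095) (23.3618, 33.3297) (22.6134, 53) (0, 53)]  |A|=615.094
8. ⊥bis P6·P7 via (30.13,46.515): [(0, 25.4541) (16.3962, 24.9095) (23.3618, 33.3297) (22.6134, 53) (0, 53)]  |A|=615.094
9. ⊥bis P6·P8 via (7.13,29.82): [(0, 28.1387) (23.3498, 33.6448) (22.6134, 53) (0, 53)]  |A|=509.0977
10. canonical 4-gon: [(0, 28.1387) (23.3498, 33.6448) (22.6134, 53) (0, 53)]
11. shoelace: 509.0977

Area of P6's cell: 509.0977 (4 vertices)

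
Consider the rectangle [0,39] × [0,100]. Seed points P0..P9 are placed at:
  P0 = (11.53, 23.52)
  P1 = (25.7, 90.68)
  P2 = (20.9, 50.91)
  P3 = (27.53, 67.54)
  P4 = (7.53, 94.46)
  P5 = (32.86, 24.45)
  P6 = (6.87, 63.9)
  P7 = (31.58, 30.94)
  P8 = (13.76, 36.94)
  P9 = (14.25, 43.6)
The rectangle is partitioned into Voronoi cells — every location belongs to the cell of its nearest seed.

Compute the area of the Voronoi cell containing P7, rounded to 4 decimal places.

Area of P7's cell: 263.1342

1. box [0,39]×[0,100]: [(0, 0) (39, 0) (39, 100) (0, 100)]
2. ⊥bis P7·P0 via (21.555,27.23): [(0, 85.475) (31.6321, 0) (39, 0) (39, 100) (0, 100)]  |A|=2548.1219
3. ⊥bis P7·P1 via (28.64,60.81): [(9.8136, 58.957) (31.6321, 0) (39, 0) (39, 61.8297)]  |A|=1119.4854
4. ⊥bis P7·P2 via (26.24,40.925): [(18.0982, 36.5708) (31.6321, 0) (39, 0) (39, 47.7491)]  |A|=633.7445
5. ⊥bis P7·P3 via (29.555,49.24): [(18.0982, 36.5708) (31.6321, 0) (39, 0) (39, 47.7491)]  |A|=633.7445
6. ⊥bis P7·P4 via (19.555,62.7): [(18.0982, 36.5708) (31.6321, 0) (39, 0) (39, 47.7491)]  |A|=633.7445
7. ⊥bis P7·P5 via (32.22,27.695): [(18.0982, 36.5708) (22.1201, 25.703) (39, 29.0322) (39, 47.7491)]  |A|=294.0259
8. ⊥bis P7·P6 via (19.225,47.42): [(18.0982, 36.5708) (22.1201, 25.703) (39, 29.0322) (39, 47.7491)]  |A|=294.0259
9. ⊥bis P7·P8 via (22.67,33.94): [(24.7543, 40.1305) (20.9559, 28.849) (22.1201, 25.703) (39, 29.0322) (39, 47.7491)]  |A|=263.2413
10. ⊥bis P7·P9 via (22.915,37.27): [(25.1651, 40.3502) (24.5403, 39.4949) (20.9559, 28.849) (22.1201, 25.703) (39, 29.0322) (39, 47.7491)]  |A|=263.1342
11. canonical 6-gon: [(25.1651, 40.3502) (24.5403, 39.4949) (20.9559, 28.849) (22.1201, 25.703) (39, 29.0322) (39, 47.7491)]
12. shoelace: 263.1342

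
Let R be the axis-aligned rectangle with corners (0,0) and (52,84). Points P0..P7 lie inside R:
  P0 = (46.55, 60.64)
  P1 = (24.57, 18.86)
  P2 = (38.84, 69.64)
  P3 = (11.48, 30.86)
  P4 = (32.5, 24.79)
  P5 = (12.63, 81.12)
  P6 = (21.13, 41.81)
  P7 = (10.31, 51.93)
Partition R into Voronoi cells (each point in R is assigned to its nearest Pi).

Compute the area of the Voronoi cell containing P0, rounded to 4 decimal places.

Area of P0's cell: 423.3824

1. box [0,52]×[0,84]: [(0, 0) (52, 0) (52, 84) (0, 84)]
2. ⊥bis P0·P1 via (35.56,39.75): [(0, 58.4577) (52, 31.1011) (52, 84) (0, 84)]  |A|=2039.4706
3. ⊥bis P0·P2 via (42.695,65.14): [(21.6185, 47.0845) (52, 31.1011) (52, 73.1113)]  |A|=638.1662
4. ⊥bis P0·P3 via (29.015,45.75): [(25.2443, 50.1905) (32.9391, 41.1288) (52, 31.1011) (52, 73.1113)]  |A|=609.7879
5. ⊥bis P0·P4 via (39.525,42.715): [(25.2443, 50.1905) (27.6354, 47.3747) (52, 37.8259) (52, 73.1113)]  |A|=494.9306
6. ⊥bis P0·P5 via (29.59,70.88): [(25.2443, 50.1905) (27.6354, 47.3747) (52, 37.8259) (52, 73.1113)]  |A|=494.9306
7. ⊥bis P0·P6 via (33.84,51.225): [(30.9717, 55.0971) (40.397, 42.3733) (52, 37.8259) (52, 73.1113)]  |A|=423.3824
8. ⊥bis P0·P7 via (28.43,56.285): [(30.9717, 55.0971) (40.397, 42.3733) (52, 37.8259) (52, 73.1113)]  |A|=423.3824
9. canonical 4-gon: [(30.9717, 55.0971) (40.397, 42.3733) (52, 37.8259) (52, 73.1113)]
10. shoelace: 423.3824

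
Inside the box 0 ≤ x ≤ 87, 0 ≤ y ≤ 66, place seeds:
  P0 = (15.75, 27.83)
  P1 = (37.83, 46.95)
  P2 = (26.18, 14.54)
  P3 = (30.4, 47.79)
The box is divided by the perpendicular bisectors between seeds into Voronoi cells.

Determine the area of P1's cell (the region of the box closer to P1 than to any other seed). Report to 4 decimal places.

1. box [0,87]×[0,66]: [(0, 0) (87, 0) (87, 66) (0, 66)]
2. ⊥bis P1·P0 via (26.79,37.39): [(59.1676, 0) (87, 0) (87, 66) (2.0154, 66)]  |A|=3722.962
3. ⊥bis P1·P2 via (32.005,30.745): [(32.7879, 30.4636) (87, 10.9767) (87, 66) (2.0154, 66)]  |A|=3001.4899
4. ⊥bis P1·P3 via (34.115,47.37): [(32.2711, 31.0604) (32.7879, 30.4636) (87, 10.9767) (87, 66) (36.2212, 66)]  |A|=2403.9202
5. canonical 5-gon: [(32.2711, 31.0604) (32.7879, 30.4636) (87, 10.9767) (87, 66) (36.2212, 66)]
6. shoelace: 2403.9202

Area of P1's cell: 2403.9202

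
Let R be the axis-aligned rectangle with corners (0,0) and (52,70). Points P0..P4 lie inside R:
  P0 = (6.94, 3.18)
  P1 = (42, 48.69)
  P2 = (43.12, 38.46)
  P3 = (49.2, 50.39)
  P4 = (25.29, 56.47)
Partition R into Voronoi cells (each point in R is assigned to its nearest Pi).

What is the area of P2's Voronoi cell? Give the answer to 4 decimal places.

Area of P2's cell: 1014.2886

1. box [0,52]×[0,70]: [(0, 0) (52, 0) (52, 70) (0, 70)]
2. ⊥bis P2·P0 via (25.03,20.82): [(0, 46.4885) (45.3321, 0) (52, 0) (52, 70) (0, 70)]  |A|=2586.2891
3. ⊥bis P2·P1 via (42.56,43.575): [(6.6724, 39.646) (45.3321, 0) (52, 0) (52, 44.6085)]  |A|=1143.1772
4. ⊥bis P2·P3 via (46.16,44.425): [(46.8963, 44.0497) (6.6724, 39.646) (45.3321, 0) (52, 0) (52, 41.4487)]  |A|=1135.1138
5. ⊥bis P2·P4 via (34.205,47.465): [(46.8963, 44.0497) (28.7483, 42.0629) (16.3167, 29.7555) (45.3321, 0) (52, 0) (52, 41.4487)]  |A|=1014.2886
6. canonical 6-gon: [(46.8963, 44.0497) (28.7483, 42.0629) (16.3167, 29.7555) (45.3321, 0) (52, 0) (52, 41.4487)]
7. shoelace: 1014.2886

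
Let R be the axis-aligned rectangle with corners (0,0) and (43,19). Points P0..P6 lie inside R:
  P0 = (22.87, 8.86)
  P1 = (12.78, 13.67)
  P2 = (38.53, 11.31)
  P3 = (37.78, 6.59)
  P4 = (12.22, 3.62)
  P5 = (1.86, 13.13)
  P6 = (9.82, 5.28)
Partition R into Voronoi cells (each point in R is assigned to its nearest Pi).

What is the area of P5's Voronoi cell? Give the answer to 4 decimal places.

Area of P5's cell: 87.2761

1. box [0,43]×[0,19]: [(0, 0) (43, 0) (43, 19) (0, 19)]
2. ⊥bis P5·P0 via (12.365,10.995): [(0, 0) (10.1304, 0) (13.9919, 19) (0, 19)]  |A|=229.1621
3. ⊥bis P5·P1 via (7.32,13.4): [(0, 0) (7.9826, 0) (7.0431, 19) (0, 19)]  |A|=142.7443
4. ⊥bis P5·P2 via (20.195,12.22): [(0, 0) (7.9826, 0) (7.0431, 19) (0, 19)]  |A|=142.7443
5. ⊥bis P5·P3 via (19.82,9.86): [(0, 0) (7.9826, 0) (7.0431, 19) (0, 19)]  |A|=142.7443
6. ⊥bis P5·P4 via (7.04,8.375): [(0, 0.7058) (7.5415, 8.9213) (7.0431, 19) (0, 19)]  |A|=104.4753
7. ⊥bis P5·P6 via (5.84,9.205): [(0, 3.2832) (7.4469, 10.8344) (7.0431, 19) (0, 19)]  |A|=87.2761
8. canonical 4-gon: [(0, 3.2832) (7.4469, 10.8344) (7.0431, 19) (0, 19)]
9. shoelace: 87.2761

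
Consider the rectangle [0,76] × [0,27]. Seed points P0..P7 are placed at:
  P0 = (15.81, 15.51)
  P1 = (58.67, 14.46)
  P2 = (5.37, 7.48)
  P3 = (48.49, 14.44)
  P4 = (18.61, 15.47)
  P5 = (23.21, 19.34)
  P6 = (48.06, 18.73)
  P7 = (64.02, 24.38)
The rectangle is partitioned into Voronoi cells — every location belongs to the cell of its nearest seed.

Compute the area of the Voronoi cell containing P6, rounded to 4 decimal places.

Area of P6's cell: 204.6689

1. box [0,76]×[0,27]: [(0, 0) (76, 0) (76, 27) (0, 27)]
2. ⊥bis P6·P0 via (31.935,17.12): [(33.6443, 0) (76, 0) (76, 27) (30.9485, 27)]  |A|=1179.9962
3. ⊥bis P6·P1 via (53.365,16.595): [(33.6443, 0) (46.6863, 0) (57.5525, 27) (30.9485, 27)]  |A|=535.2204
4. ⊥bis P6·P2 via (26.715,13.105): [(33.6443, 0) (46.6863, 0) (57.5525, 27) (30.9485, 27)]  |A|=535.2204
5. ⊥bis P6·P3 via (48.275,16.585): [(32.1498, 14.9687) (53.5748, 17.1162) (57.5525, 27) (30.9485, 27)]  |A|=261.6487
6. ⊥bis P6·P4 via (33.335,17.1): [(33.5553, 15.1096) (53.5748, 17.1162) (57.5525, 27) (32.2391, 27)]  |A|=245.4362
7. ⊥bis P6·P5 via (35.635,19.035): [(35.5435, 15.3089) (53.5748, 17.1162) (57.5525, 27) (35.8305, 27)]  |A|=212.491
8. ⊥bis P6·P7 via (56.04,21.555): [(35.5435, 15.3089) (53.5748, 17.1162) (55.7223, 22.4524) (54.1124, 27) (35.8305, 27)]  |A|=204.6689
9. canonical 5-gon: [(35.5435, 15.3089) (53.5748, 17.1162) (55.7223, 22.4524) (54.1124, 27) (35.8305, 27)]
10. shoelace: 204.6689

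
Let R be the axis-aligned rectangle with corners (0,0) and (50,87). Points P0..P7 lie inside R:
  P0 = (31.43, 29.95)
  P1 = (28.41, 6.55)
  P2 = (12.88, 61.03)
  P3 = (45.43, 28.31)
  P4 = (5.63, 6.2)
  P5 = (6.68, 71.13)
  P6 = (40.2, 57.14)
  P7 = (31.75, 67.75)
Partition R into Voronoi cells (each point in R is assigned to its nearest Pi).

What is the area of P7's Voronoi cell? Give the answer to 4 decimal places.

Area of P7's cell: 689.4333

1. box [0,50]×[0,87]: [(0, 0) (50, 0) (50, 87) (0, 87)]
2. ⊥bis P7·P0 via (31.59,48.85): [(0, 49.1174) (50, 48.6941) (50, 87) (0, 87)]  |A|=1904.7106
3. ⊥bis P7·P1 via (30.08,37.15): [(0, 49.1174) (50, 48.6941) (50, 87) (0, 87)]  |A|=1904.7106
4. ⊥bis P7·P2 via (22.315,64.39): [(27.8378, 48.8818) (50, 48.6941) (50, 87) (14.2631, 87)]  |A|=1105.5845
5. ⊥bis P7·P3 via (38.59,48.03): [(27.8378, 48.8818) (40.731, 48.7726) (50, 51.9876) (50, 87) (14.2631, 87)]  |A|=1090.3209
6. ⊥bis P7·P4 via (18.69,36.975): [(27.8378, 48.8818) (40.731, 48.7726) (50, 51.9876) (50, 87) (14.2631, 87)]  |A|=1090.3209
7. ⊥bis P7·P5 via (19.215,69.44): [(19.5724, 72.0912) (27.8378, 48.8818) (40.731, 48.7726) (50, 51.9876) (50, 87) (21.5825, 87)]  |A|=1035.7593
8. ⊥bis P7·P6 via (35.975,62.445): [(19.5724, 72.0912) (25.8728, 54.3995) (50, 73.6148) (50, 87) (21.5825, 87)]  |A|=689.4333
9. canonical 5-gon: [(19.5724, 72.0912) (25.8728, 54.3995) (50, 73.6148) (50, 87) (21.5825, 87)]
10. shoelace: 689.4333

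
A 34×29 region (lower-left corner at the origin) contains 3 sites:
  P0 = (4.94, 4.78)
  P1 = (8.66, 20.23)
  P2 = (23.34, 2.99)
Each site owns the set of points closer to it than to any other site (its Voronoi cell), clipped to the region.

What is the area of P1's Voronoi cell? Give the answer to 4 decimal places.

1. box [0,34]×[0,29]: [(0, 0) (34, 0) (34, 29) (0, 29)]
2. ⊥bis P1·P0 via (6.8,12.505): [(0, 14.1423) (34, 5.9559) (34, 29) (0, 29)]  |A|=644.3314
3. ⊥bis P1·P2 via (16,11.61): [(0, 14.1423) (14.7914, 10.5809) (34, 26.9371) (34, 29) (0, 29)]  |A|=442.8208
4. canonical 5-gon: [(0, 14.1423) (14.7914, 10.5809) (34, 26.9371) (34, 29) (0, 29)]
5. shoelace: 442.8208

Area of P1's cell: 442.8208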